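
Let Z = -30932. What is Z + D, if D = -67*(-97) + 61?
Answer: -24372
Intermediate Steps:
D = 6560 (D = 6499 + 61 = 6560)
Z + D = -30932 + 6560 = -24372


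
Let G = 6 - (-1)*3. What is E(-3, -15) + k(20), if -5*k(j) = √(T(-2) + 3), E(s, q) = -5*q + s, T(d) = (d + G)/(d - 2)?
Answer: 72 - √5/10 ≈ 71.776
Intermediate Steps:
G = 9 (G = 6 - 1*(-3) = 6 + 3 = 9)
T(d) = (9 + d)/(-2 + d) (T(d) = (d + 9)/(d - 2) = (9 + d)/(-2 + d))
E(s, q) = s - 5*q
k(j) = -√5/10 (k(j) = -√((9 - 2)/(-2 - 2) + 3)/5 = -√(7/(-4) + 3)/5 = -√(-¼*7 + 3)/5 = -√(-7/4 + 3)/5 = -√5/10)
E(-3, -15) + k(20) = (-3 - 5*(-15)) - √5/10 = (-3 + 75) - √5/10 = 72 - √5/10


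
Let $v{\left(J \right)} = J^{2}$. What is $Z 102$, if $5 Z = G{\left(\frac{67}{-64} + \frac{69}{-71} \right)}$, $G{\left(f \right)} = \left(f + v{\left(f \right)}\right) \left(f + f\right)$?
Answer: $- \frac{19864614614391}{117280276480} \approx -169.38$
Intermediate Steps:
$G{\left(f \right)} = 2 f \left(f + f^{2}\right)$ ($G{\left(f \right)} = \left(f + f^{2}\right) \left(f + f\right) = \left(f + f^{2}\right) 2 f = 2 f \left(f + f^{2}\right)$)
$Z = - \frac{389502247341}{234560552960}$ ($Z = \frac{2 \left(\frac{67}{-64} + \frac{69}{-71}\right)^{2} \left(1 + \left(\frac{67}{-64} + \frac{69}{-71}\right)\right)}{5} = \frac{2 \left(67 \left(- \frac{1}{64}\right) + 69 \left(- \frac{1}{71}\right)\right)^{2} \left(1 + \left(67 \left(- \frac{1}{64}\right) + 69 \left(- \frac{1}{71}\right)\right)\right)}{5} = \frac{2 \left(- \frac{67}{64} - \frac{69}{71}\right)^{2} \left(1 - \frac{9173}{4544}\right)}{5} = \frac{2 \left(- \frac{9173}{4544}\right)^{2} \left(1 - \frac{9173}{4544}\right)}{5} = \frac{2 \cdot \frac{84143929}{20647936} \left(- \frac{4629}{4544}\right)}{5} = \frac{1}{5} \left(- \frac{389502247341}{46912110592}\right) = - \frac{389502247341}{234560552960} \approx -1.6606$)
$Z 102 = \left(- \frac{389502247341}{234560552960}\right) 102 = - \frac{19864614614391}{117280276480}$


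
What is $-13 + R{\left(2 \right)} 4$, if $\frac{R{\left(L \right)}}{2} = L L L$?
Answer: $51$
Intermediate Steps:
$R{\left(L \right)} = 2 L^{3}$ ($R{\left(L \right)} = 2 L L L = 2 L^{2} L = 2 L^{3}$)
$-13 + R{\left(2 \right)} 4 = -13 + 2 \cdot 2^{3} \cdot 4 = -13 + 2 \cdot 8 \cdot 4 = -13 + 16 \cdot 4 = -13 + 64 = 51$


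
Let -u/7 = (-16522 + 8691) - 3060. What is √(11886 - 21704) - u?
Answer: -76237 + I*√9818 ≈ -76237.0 + 99.086*I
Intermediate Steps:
u = 76237 (u = -7*((-16522 + 8691) - 3060) = -7*(-7831 - 3060) = -7*(-10891) = 76237)
√(11886 - 21704) - u = √(11886 - 21704) - 1*76237 = √(-9818) - 76237 = I*√9818 - 76237 = -76237 + I*√9818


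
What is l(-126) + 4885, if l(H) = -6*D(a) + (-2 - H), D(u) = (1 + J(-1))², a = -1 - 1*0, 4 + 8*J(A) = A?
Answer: 160261/32 ≈ 5008.2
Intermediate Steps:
J(A) = -½ + A/8
a = -1 (a = -1 + 0 = -1)
D(u) = 9/64 (D(u) = (1 + (-½ + (⅛)*(-1)))² = (1 + (-½ - ⅛))² = (1 - 5/8)² = (3/8)² = 9/64)
l(H) = -91/32 - H (l(H) = -6*9/64 + (-2 - H) = -27/32 + (-2 - H) = -91/32 - H)
l(-126) + 4885 = (-91/32 - 1*(-126)) + 4885 = (-91/32 + 126) + 4885 = 3941/32 + 4885 = 160261/32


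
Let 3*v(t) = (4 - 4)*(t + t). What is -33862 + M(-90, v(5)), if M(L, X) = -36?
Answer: -33898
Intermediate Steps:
v(t) = 0 (v(t) = ((4 - 4)*(t + t))/3 = (0*(2*t))/3 = (⅓)*0 = 0)
-33862 + M(-90, v(5)) = -33862 - 36 = -33898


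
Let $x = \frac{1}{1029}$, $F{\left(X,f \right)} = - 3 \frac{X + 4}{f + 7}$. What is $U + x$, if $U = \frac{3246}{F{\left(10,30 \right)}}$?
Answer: $- \frac{2942498}{1029} \approx -2859.6$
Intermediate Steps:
$F{\left(X,f \right)} = - \frac{3 \left(4 + X\right)}{7 + f}$ ($F{\left(X,f \right)} = - 3 \frac{4 + X}{7 + f} = - \frac{3 \left(4 + X\right)}{7 + f}$)
$U = - \frac{20017}{7}$ ($U = \frac{3246}{3 \frac{1}{7 + 30} \left(-4 - 10\right)} = \frac{3246}{3 \cdot \frac{1}{37} \left(-4 - 10\right)} = \frac{3246}{3 \cdot \frac{1}{37} \left(-14\right)} = \frac{3246}{- \frac{42}{37}} = 3246 \left(- \frac{37}{42}\right) = - \frac{20017}{7} \approx -2859.6$)
$x = \frac{1}{1029} \approx 0.00097182$
$U + x = - \frac{20017}{7} + \frac{1}{1029} = - \frac{2942498}{1029}$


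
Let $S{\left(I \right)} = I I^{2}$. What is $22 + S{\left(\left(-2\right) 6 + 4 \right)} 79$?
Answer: $-40426$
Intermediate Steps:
$S{\left(I \right)} = I^{3}$
$22 + S{\left(\left(-2\right) 6 + 4 \right)} 79 = 22 + \left(\left(-2\right) 6 + 4\right)^{3} \cdot 79 = 22 + \left(-12 + 4\right)^{3} \cdot 79 = 22 + \left(-8\right)^{3} \cdot 79 = 22 - 40448 = -40426$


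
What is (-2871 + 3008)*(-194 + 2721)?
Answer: 346199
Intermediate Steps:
(-2871 + 3008)*(-194 + 2721) = 137*2527 = 346199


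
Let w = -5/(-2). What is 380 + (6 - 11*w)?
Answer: 717/2 ≈ 358.50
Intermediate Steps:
w = 5/2 (w = -5*(-½) = 5/2 ≈ 2.5000)
380 + (6 - 11*w) = 380 + (6 - 11*5/2) = 380 + (6 - 55/2) = 380 - 43/2 = 717/2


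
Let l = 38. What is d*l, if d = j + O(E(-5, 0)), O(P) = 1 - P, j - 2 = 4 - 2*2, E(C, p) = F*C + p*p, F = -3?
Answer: -456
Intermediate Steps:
E(C, p) = p**2 - 3*C (E(C, p) = -3*C + p*p = -3*C + p**2 = p**2 - 3*C)
j = 2 (j = 2 + (4 - 2*2) = 2 + (4 - 4) = 2 + 0 = 2)
d = -12 (d = 2 + (1 - (0**2 - 3*(-5))) = 2 + (1 - (0 + 15)) = 2 + (1 - 1*15) = 2 + (1 - 15) = 2 - 14 = -12)
d*l = -12*38 = -456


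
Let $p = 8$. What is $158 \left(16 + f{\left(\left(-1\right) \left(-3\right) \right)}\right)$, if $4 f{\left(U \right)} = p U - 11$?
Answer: $\frac{6083}{2} \approx 3041.5$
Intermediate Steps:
$f{\left(U \right)} = - \frac{11}{4} + 2 U$ ($f{\left(U \right)} = \frac{8 U - 11}{4} = \frac{-11 + 8 U}{4} = - \frac{11}{4} + 2 U$)
$158 \left(16 + f{\left(\left(-1\right) \left(-3\right) \right)}\right) = 158 \left(16 - \left(\frac{11}{4} - 2 \left(\left(-1\right) \left(-3\right)\right)\right)\right) = 158 \left(16 + \left(- \frac{11}{4} + 2 \cdot 3\right)\right) = 158 \left(16 + \left(- \frac{11}{4} + 6\right)\right) = 158 \left(16 + \frac{13}{4}\right) = 158 \cdot \frac{77}{4} = \frac{6083}{2}$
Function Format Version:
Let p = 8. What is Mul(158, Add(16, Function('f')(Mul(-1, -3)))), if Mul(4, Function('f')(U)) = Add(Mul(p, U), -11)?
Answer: Rational(6083, 2) ≈ 3041.5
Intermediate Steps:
Function('f')(U) = Add(Rational(-11, 4), Mul(2, U)) (Function('f')(U) = Mul(Rational(1, 4), Add(Mul(8, U), -11)) = Mul(Rational(1, 4), Add(-11, Mul(8, U))) = Add(Rational(-11, 4), Mul(2, U)))
Mul(158, Add(16, Function('f')(Mul(-1, -3)))) = Mul(158, Add(16, Add(Rational(-11, 4), Mul(2, Mul(-1, -3))))) = Mul(158, Add(16, Add(Rational(-11, 4), Mul(2, 3)))) = Mul(158, Add(16, Add(Rational(-11, 4), 6))) = Mul(158, Add(16, Rational(13, 4))) = Mul(158, Rational(77, 4)) = Rational(6083, 2)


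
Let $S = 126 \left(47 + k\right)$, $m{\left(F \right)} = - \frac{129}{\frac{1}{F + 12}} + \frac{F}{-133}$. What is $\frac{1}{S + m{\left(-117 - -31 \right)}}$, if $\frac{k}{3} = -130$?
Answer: $- \frac{133}{4478290} \approx -2.9699 \cdot 10^{-5}$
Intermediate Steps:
$k = -390$ ($k = 3 \left(-130\right) = -390$)
$m{\left(F \right)} = -1548 - \frac{17158 F}{133}$ ($m{\left(F \right)} = - \frac{129}{\frac{1}{12 + F}} + F \left(- \frac{1}{133}\right) = - 129 \left(12 + F\right) - \frac{F}{133} = \left(-1548 - 129 F\right) - \frac{F}{133} = -1548 - \frac{17158 F}{133}$)
$S = -43218$ ($S = 126 \left(47 - 390\right) = 126 \left(-343\right) = -43218$)
$\frac{1}{S + m{\left(-117 - -31 \right)}} = \frac{1}{-43218 - \left(1548 + \frac{17158 \left(-117 - -31\right)}{133}\right)} = \frac{1}{-43218 - \left(1548 + \frac{17158 \left(-117 + 31\right)}{133}\right)} = \frac{1}{-43218 - - \frac{1269704}{133}} = \frac{1}{-43218 + \left(-1548 + \frac{1475588}{133}\right)} = \frac{1}{-43218 + \frac{1269704}{133}} = \frac{1}{- \frac{4478290}{133}} = - \frac{133}{4478290}$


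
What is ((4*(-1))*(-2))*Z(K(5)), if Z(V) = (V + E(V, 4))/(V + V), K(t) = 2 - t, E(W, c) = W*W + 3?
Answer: -12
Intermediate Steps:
E(W, c) = 3 + W² (E(W, c) = W² + 3 = 3 + W²)
Z(V) = (3 + V + V²)/(2*V) (Z(V) = (V + (3 + V²))/(V + V) = (3 + V + V²)/((2*V)) = (3 + V + V²)*(1/(2*V)) = (3 + V + V²)/(2*V))
((4*(-1))*(-2))*Z(K(5)) = ((4*(-1))*(-2))*((3 + (2 - 1*5) + (2 - 1*5)²)/(2*(2 - 1*5))) = (-4*(-2))*((3 + (2 - 5) + (2 - 5)²)/(2*(2 - 5))) = 8*((½)*(3 - 3 + (-3)²)/(-3)) = 8*((½)*(-⅓)*(3 - 3 + 9)) = 8*((½)*(-⅓)*9) = 8*(-3/2) = -12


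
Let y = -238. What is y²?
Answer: 56644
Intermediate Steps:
y² = (-238)² = 56644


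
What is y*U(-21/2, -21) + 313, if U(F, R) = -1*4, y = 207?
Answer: -515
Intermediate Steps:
U(F, R) = -4
y*U(-21/2, -21) + 313 = 207*(-4) + 313 = -828 + 313 = -515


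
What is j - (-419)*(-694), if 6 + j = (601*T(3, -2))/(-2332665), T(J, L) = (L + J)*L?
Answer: -678320319478/2332665 ≈ -2.9079e+5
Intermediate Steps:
T(J, L) = L*(J + L) (T(J, L) = (J + L)*L = L*(J + L))
j = -13994788/2332665 (j = -6 + (601*(-2*(3 - 2)))/(-2332665) = -6 + (601*(-2*1))*(-1/2332665) = -6 + (601*(-2))*(-1/2332665) = -6 - 1202*(-1/2332665) = -6 + 1202/2332665 = -13994788/2332665 ≈ -5.9995)
j - (-419)*(-694) = -13994788/2332665 - (-419)*(-694) = -13994788/2332665 - 1*290786 = -13994788/2332665 - 290786 = -678320319478/2332665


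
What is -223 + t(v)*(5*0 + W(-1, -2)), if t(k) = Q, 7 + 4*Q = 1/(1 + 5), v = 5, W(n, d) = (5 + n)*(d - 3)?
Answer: -1133/6 ≈ -188.83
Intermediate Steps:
W(n, d) = (-3 + d)*(5 + n) (W(n, d) = (5 + n)*(-3 + d) = (-3 + d)*(5 + n))
Q = -41/24 (Q = -7/4 + 1/(4*(1 + 5)) = -7/4 + (¼)/6 = -7/4 + (¼)*(⅙) = -7/4 + 1/24 = -41/24 ≈ -1.7083)
t(k) = -41/24
-223 + t(v)*(5*0 + W(-1, -2)) = -223 - 41*(5*0 + (-15 - 3*(-1) + 5*(-2) - 2*(-1)))/24 = -223 - 41*(0 + (-15 + 3 - 10 + 2))/24 = -223 - 41*(0 - 20)/24 = -223 - 41/24*(-20) = -223 + 205/6 = -1133/6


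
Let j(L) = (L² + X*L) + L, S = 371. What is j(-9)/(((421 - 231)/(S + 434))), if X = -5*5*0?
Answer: 5796/19 ≈ 305.05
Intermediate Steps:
X = 0 (X = -25*0 = 0)
j(L) = L + L² (j(L) = (L² + 0*L) + L = (L² + 0) + L = L² + L = L + L²)
j(-9)/(((421 - 231)/(S + 434))) = (-9*(1 - 9))/(((421 - 231)/(371 + 434))) = (-9*(-8))/((190/805)) = 72/((190*(1/805))) = 72/(38/161) = 72*(161/38) = 5796/19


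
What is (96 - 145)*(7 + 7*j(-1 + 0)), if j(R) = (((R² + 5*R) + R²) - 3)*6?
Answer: 12005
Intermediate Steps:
j(R) = -18 + 12*R² + 30*R (j(R) = ((2*R² + 5*R) - 3)*6 = (-3 + 2*R² + 5*R)*6 = -18 + 12*R² + 30*R)
(96 - 145)*(7 + 7*j(-1 + 0)) = (96 - 145)*(7 + 7*(-18 + 12*(-1 + 0)² + 30*(-1 + 0))) = -49*(7 + 7*(-18 + 12*(-1)² + 30*(-1))) = -49*(7 + 7*(-18 + 12*1 - 30)) = -49*(7 + 7*(-18 + 12 - 30)) = -49*(7 + 7*(-36)) = -49*(7 - 252) = -49*(-245) = 12005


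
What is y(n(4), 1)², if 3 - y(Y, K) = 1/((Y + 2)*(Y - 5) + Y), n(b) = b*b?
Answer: 410881/45796 ≈ 8.9720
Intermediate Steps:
n(b) = b²
y(Y, K) = 3 - 1/(Y + (-5 + Y)*(2 + Y)) (y(Y, K) = 3 - 1/((Y + 2)*(Y - 5) + Y) = 3 - 1/((2 + Y)*(-5 + Y) + Y) = 3 - 1/((-5 + Y)*(2 + Y) + Y) = 3 - 1/(Y + (-5 + Y)*(2 + Y)))
y(n(4), 1)² = ((31 - 3*(4²)² + 6*4²)/(10 - (4²)² + 2*4²))² = ((31 - 3*16² + 6*16)/(10 - 1*16² + 2*16))² = ((31 - 3*256 + 96)/(10 - 1*256 + 32))² = ((31 - 768 + 96)/(10 - 256 + 32))² = (-641/(-214))² = (-1/214*(-641))² = (641/214)² = 410881/45796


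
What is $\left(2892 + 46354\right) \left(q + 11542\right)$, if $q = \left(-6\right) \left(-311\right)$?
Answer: $660290368$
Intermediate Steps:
$q = 1866$
$\left(2892 + 46354\right) \left(q + 11542\right) = \left(2892 + 46354\right) \left(1866 + 11542\right) = 49246 \cdot 13408 = 660290368$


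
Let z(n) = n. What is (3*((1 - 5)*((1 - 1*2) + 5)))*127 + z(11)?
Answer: -6085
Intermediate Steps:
(3*((1 - 5)*((1 - 1*2) + 5)))*127 + z(11) = (3*((1 - 5)*((1 - 1*2) + 5)))*127 + 11 = (3*(-4*((1 - 2) + 5)))*127 + 11 = (3*(-4*(-1 + 5)))*127 + 11 = (3*(-4*4))*127 + 11 = (3*(-16))*127 + 11 = -48*127 + 11 = -6096 + 11 = -6085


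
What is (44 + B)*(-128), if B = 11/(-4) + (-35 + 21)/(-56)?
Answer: -5312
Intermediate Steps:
B = -5/2 (B = 11*(-1/4) - 14*(-1/56) = -11/4 + 1/4 = -5/2 ≈ -2.5000)
(44 + B)*(-128) = (44 - 5/2)*(-128) = (83/2)*(-128) = -5312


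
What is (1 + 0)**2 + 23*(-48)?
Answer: -1103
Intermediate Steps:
(1 + 0)**2 + 23*(-48) = 1**2 - 1104 = 1 - 1104 = -1103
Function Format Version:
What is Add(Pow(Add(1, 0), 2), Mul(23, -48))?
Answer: -1103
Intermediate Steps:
Add(Pow(Add(1, 0), 2), Mul(23, -48)) = Add(Pow(1, 2), -1104) = Add(1, -1104) = -1103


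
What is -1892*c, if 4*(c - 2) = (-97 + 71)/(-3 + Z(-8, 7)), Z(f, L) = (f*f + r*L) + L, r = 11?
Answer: -536382/145 ≈ -3699.2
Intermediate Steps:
Z(f, L) = f**2 + 12*L (Z(f, L) = (f*f + 11*L) + L = (f**2 + 11*L) + L = f**2 + 12*L)
c = 567/290 (c = 2 + ((-97 + 71)/(-3 + ((-8)**2 + 12*7)))/4 = 2 + (-26/(-3 + (64 + 84)))/4 = 2 + (-26/(-3 + 148))/4 = 2 + (-26/145)/4 = 2 + (-26*1/145)/4 = 2 + (1/4)*(-26/145) = 2 - 13/290 = 567/290 ≈ 1.9552)
-1892*c = -1892*567/290 = -536382/145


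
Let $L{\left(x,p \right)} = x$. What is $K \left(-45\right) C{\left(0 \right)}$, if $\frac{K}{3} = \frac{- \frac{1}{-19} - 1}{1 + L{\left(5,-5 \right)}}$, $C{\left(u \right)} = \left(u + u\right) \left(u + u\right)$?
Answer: $0$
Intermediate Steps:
$C{\left(u \right)} = 4 u^{2}$ ($C{\left(u \right)} = 2 u 2 u = 4 u^{2}$)
$K = - \frac{9}{19}$ ($K = 3 \frac{- \frac{1}{-19} - 1}{1 + 5} = 3 \frac{\left(-1\right) \left(- \frac{1}{19}\right) - 1}{6} = 3 \left(\frac{1}{19} - 1\right) \frac{1}{6} = 3 \left(\left(- \frac{18}{19}\right) \frac{1}{6}\right) = 3 \left(- \frac{3}{19}\right) = - \frac{9}{19} \approx -0.47368$)
$K \left(-45\right) C{\left(0 \right)} = \left(- \frac{9}{19}\right) \left(-45\right) 4 \cdot 0^{2} = \frac{405 \cdot 4 \cdot 0}{19} = \frac{405}{19} \cdot 0 = 0$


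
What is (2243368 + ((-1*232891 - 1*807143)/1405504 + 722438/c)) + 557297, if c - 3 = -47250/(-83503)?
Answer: 89776440472156135/29892961824 ≈ 3.0033e+6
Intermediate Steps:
c = 42537/11929 (c = 3 - 47250/(-83503) = 3 - 47250*(-1/83503) = 3 + 6750/11929 = 42537/11929 ≈ 3.5658)
(2243368 + ((-1*232891 - 1*807143)/1405504 + 722438/c)) + 557297 = (2243368 + ((-1*232891 - 1*807143)/1405504 + 722438/(42537/11929))) + 557297 = (2243368 + ((-232891 - 807143)*(1/1405504) + 722438*(11929/42537))) + 557297 = (2243368 + (-1040034*1/1405504 + 8617962902/42537)) + 557297 = (2243368 + (-520017/702752 + 8617962902/42537)) + 557297 = (2243368 + 6056268545343175/29892961824) + 557297 = 73117182526526407/29892961824 + 557297 = 89776440472156135/29892961824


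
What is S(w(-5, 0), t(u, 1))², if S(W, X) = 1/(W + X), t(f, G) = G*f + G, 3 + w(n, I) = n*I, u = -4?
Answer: 1/36 ≈ 0.027778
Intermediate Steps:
w(n, I) = -3 + I*n (w(n, I) = -3 + n*I = -3 + I*n)
t(f, G) = G + G*f
S(w(-5, 0), t(u, 1))² = (1/((-3 + 0*(-5)) + 1*(1 - 4)))² = (1/((-3 + 0) + 1*(-3)))² = (1/(-3 - 3))² = (1/(-6))² = (-⅙)² = 1/36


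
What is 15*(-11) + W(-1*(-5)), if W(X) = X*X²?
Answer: -40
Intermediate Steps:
W(X) = X³
15*(-11) + W(-1*(-5)) = 15*(-11) + (-1*(-5))³ = -165 + 5³ = -165 + 125 = -40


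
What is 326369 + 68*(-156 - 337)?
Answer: 292845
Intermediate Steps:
326369 + 68*(-156 - 337) = 326369 + 68*(-493) = 326369 - 33524 = 292845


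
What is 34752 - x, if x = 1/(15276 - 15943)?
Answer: 23179585/667 ≈ 34752.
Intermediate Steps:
x = -1/667 (x = 1/(-667) = -1/667 ≈ -0.0014993)
34752 - x = 34752 - 1*(-1/667) = 34752 + 1/667 = 23179585/667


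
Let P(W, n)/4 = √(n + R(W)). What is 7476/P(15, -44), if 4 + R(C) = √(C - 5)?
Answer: -1869*I/√(48 - √10) ≈ -279.12*I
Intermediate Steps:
R(C) = -4 + √(-5 + C) (R(C) = -4 + √(C - 5) = -4 + √(-5 + C))
P(W, n) = 4*√(-4 + n + √(-5 + W)) (P(W, n) = 4*√(n + (-4 + √(-5 + W))) = 4*√(-4 + n + √(-5 + W)))
7476/P(15, -44) = 7476/((4*√(-4 - 44 + √(-5 + 15)))) = 7476/((4*√(-4 - 44 + √10))) = 7476/((4*√(-48 + √10))) = 7476*(1/(4*√(-48 + √10))) = 1869/√(-48 + √10)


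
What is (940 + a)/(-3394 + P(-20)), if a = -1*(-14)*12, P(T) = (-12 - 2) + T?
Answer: -277/857 ≈ -0.32322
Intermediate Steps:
P(T) = -14 + T
a = 168 (a = 14*12 = 168)
(940 + a)/(-3394 + P(-20)) = (940 + 168)/(-3394 + (-14 - 20)) = 1108/(-3394 - 34) = 1108/(-3428) = 1108*(-1/3428) = -277/857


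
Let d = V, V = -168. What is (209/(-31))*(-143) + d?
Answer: 24679/31 ≈ 796.10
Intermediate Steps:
d = -168
(209/(-31))*(-143) + d = (209/(-31))*(-143) - 168 = (209*(-1/31))*(-143) - 168 = -209/31*(-143) - 168 = 29887/31 - 168 = 24679/31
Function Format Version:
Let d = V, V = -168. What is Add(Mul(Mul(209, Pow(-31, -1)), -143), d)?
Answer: Rational(24679, 31) ≈ 796.10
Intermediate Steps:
d = -168
Add(Mul(Mul(209, Pow(-31, -1)), -143), d) = Add(Mul(Mul(209, Pow(-31, -1)), -143), -168) = Add(Mul(Mul(209, Rational(-1, 31)), -143), -168) = Add(Mul(Rational(-209, 31), -143), -168) = Add(Rational(29887, 31), -168) = Rational(24679, 31)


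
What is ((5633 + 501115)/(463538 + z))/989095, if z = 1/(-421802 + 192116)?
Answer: 116392921128/105307153465224365 ≈ 1.1053e-6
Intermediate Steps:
z = -1/229686 (z = 1/(-229686) = -1/229686 ≈ -4.3538e-6)
((5633 + 501115)/(463538 + z))/989095 = ((5633 + 501115)/(463538 - 1/229686))/989095 = (506748/(106468189067/229686))*(1/989095) = (506748*(229686/106468189067))*(1/989095) = (116392921128/106468189067)*(1/989095) = 116392921128/105307153465224365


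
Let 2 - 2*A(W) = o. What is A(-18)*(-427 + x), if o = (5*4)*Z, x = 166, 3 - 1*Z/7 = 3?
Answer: -261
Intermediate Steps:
Z = 0 (Z = 21 - 7*3 = 21 - 21 = 0)
o = 0 (o = (5*4)*0 = 20*0 = 0)
A(W) = 1 (A(W) = 1 - ½*0 = 1 + 0 = 1)
A(-18)*(-427 + x) = 1*(-427 + 166) = 1*(-261) = -261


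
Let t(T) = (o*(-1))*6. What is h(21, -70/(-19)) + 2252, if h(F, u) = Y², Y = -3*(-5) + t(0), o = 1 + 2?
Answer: 2261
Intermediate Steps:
o = 3
t(T) = -18 (t(T) = (3*(-1))*6 = -3*6 = -18)
Y = -3 (Y = -3*(-5) - 18 = 15 - 18 = -3)
h(F, u) = 9 (h(F, u) = (-3)² = 9)
h(21, -70/(-19)) + 2252 = 9 + 2252 = 2261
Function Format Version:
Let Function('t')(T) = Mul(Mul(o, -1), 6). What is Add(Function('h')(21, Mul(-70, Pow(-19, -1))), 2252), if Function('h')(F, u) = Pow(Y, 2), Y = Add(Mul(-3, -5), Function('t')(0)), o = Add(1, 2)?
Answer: 2261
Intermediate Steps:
o = 3
Function('t')(T) = -18 (Function('t')(T) = Mul(Mul(3, -1), 6) = Mul(-3, 6) = -18)
Y = -3 (Y = Add(Mul(-3, -5), -18) = Add(15, -18) = -3)
Function('h')(F, u) = 9 (Function('h')(F, u) = Pow(-3, 2) = 9)
Add(Function('h')(21, Mul(-70, Pow(-19, -1))), 2252) = Add(9, 2252) = 2261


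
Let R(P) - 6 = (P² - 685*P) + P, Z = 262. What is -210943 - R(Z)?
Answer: -100385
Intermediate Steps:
R(P) = 6 + P² - 684*P (R(P) = 6 + ((P² - 685*P) + P) = 6 + (P² - 684*P) = 6 + P² - 684*P)
-210943 - R(Z) = -210943 - (6 + 262² - 684*262) = -210943 - (6 + 68644 - 179208) = -210943 - 1*(-110558) = -210943 + 110558 = -100385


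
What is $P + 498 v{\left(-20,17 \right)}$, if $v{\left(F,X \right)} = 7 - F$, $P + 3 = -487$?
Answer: $12956$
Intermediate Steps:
$P = -490$ ($P = -3 - 487 = -490$)
$P + 498 v{\left(-20,17 \right)} = -490 + 498 \left(7 - -20\right) = -490 + 498 \left(7 + 20\right) = -490 + 498 \cdot 27 = -490 + 13446 = 12956$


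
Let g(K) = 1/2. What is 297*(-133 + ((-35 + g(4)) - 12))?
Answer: -106623/2 ≈ -53312.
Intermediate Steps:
g(K) = 1/2
297*(-133 + ((-35 + g(4)) - 12)) = 297*(-133 + ((-35 + 1/2) - 12)) = 297*(-133 + (-69/2 - 12)) = 297*(-133 - 93/2) = 297*(-359/2) = -106623/2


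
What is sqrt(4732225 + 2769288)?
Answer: sqrt(7501513) ≈ 2738.9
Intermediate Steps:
sqrt(4732225 + 2769288) = sqrt(7501513)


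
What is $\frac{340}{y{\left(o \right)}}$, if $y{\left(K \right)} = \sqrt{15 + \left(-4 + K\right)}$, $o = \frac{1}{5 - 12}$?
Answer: $\frac{170 \sqrt{133}}{19} \approx 103.19$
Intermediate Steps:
$o = - \frac{1}{7}$ ($o = \frac{1}{-7} = - \frac{1}{7} \approx -0.14286$)
$y{\left(K \right)} = \sqrt{11 + K}$
$\frac{340}{y{\left(o \right)}} = \frac{340}{\sqrt{11 - \frac{1}{7}}} = \frac{340}{\sqrt{\frac{76}{7}}} = \frac{340}{\frac{2}{7} \sqrt{133}} = 340 \frac{\sqrt{133}}{38} = \frac{170 \sqrt{133}}{19}$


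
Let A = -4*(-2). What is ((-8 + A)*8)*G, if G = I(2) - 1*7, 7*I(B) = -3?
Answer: 0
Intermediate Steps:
I(B) = -3/7 (I(B) = (⅐)*(-3) = -3/7)
A = 8
G = -52/7 (G = -3/7 - 1*7 = -3/7 - 7 = -52/7 ≈ -7.4286)
((-8 + A)*8)*G = ((-8 + 8)*8)*(-52/7) = (0*8)*(-52/7) = 0*(-52/7) = 0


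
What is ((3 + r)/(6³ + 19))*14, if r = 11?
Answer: 196/235 ≈ 0.83404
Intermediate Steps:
((3 + r)/(6³ + 19))*14 = ((3 + 11)/(6³ + 19))*14 = (14/(216 + 19))*14 = (14/235)*14 = 196/235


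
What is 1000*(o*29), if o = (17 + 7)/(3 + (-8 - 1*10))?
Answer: -46400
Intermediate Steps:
o = -8/5 (o = 24/(3 + (-8 - 10)) = 24/(3 - 18) = 24/(-15) = 24*(-1/15) = -8/5 ≈ -1.6000)
1000*(o*29) = 1000*(-8/5*29) = 1000*(-232/5) = -46400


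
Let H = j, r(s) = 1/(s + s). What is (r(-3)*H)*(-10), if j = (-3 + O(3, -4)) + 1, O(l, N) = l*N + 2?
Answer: -20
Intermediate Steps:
r(s) = 1/(2*s)
O(l, N) = 2 + N*l (O(l, N) = N*l + 2 = 2 + N*l)
j = -12 (j = (-3 + (2 - 4*3)) + 1 = (-3 + (2 - 12)) + 1 = (-3 - 10) + 1 = -13 + 1 = -12)
H = -12
(r(-3)*H)*(-10) = (((1/2)/(-3))*(-12))*(-10) = (((1/2)*(-1/3))*(-12))*(-10) = -1/6*(-12)*(-10) = 2*(-10) = -20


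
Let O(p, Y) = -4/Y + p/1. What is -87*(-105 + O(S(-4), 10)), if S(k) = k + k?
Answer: 49329/5 ≈ 9865.8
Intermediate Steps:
S(k) = 2*k
O(p, Y) = p - 4/Y (O(p, Y) = -4/Y + p*1 = -4/Y + p = p - 4/Y)
-87*(-105 + O(S(-4), 10)) = -87*(-105 + (2*(-4) - 4/10)) = -87*(-105 + (-8 - 4*⅒)) = -87*(-105 + (-8 - ⅖)) = -87*(-105 - 42/5) = -87*(-567/5) = 49329/5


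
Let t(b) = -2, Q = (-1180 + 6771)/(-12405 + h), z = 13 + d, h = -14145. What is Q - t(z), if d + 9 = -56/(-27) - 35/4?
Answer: 47509/26550 ≈ 1.7894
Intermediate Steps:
d = -1693/108 (d = -9 + (-56/(-27) - 35/4) = -9 + (-56*(-1/27) - 35*1/4) = -9 + (56/27 - 35/4) = -9 - 721/108 = -1693/108 ≈ -15.676)
z = -289/108 (z = 13 - 1693/108 = -289/108 ≈ -2.6759)
Q = -5591/26550 (Q = (-1180 + 6771)/(-12405 - 14145) = 5591/(-26550) = 5591*(-1/26550) = -5591/26550 ≈ -0.21058)
Q - t(z) = -5591/26550 - 1*(-2) = -5591/26550 + 2 = 47509/26550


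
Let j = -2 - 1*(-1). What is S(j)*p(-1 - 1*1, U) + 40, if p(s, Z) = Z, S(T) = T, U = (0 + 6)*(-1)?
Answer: 46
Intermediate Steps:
j = -1 (j = -2 + 1 = -1)
U = -6 (U = 6*(-1) = -6)
S(j)*p(-1 - 1*1, U) + 40 = -1*(-6) + 40 = 6 + 40 = 46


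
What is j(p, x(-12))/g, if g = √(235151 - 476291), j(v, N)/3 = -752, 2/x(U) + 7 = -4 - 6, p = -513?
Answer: 376*I*√60285/20095 ≈ 4.5941*I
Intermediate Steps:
x(U) = -2/17 (x(U) = 2/(-7 + (-4 - 6)) = 2/(-7 - 10) = 2/(-17) = 2*(-1/17) = -2/17)
j(v, N) = -2256 (j(v, N) = 3*(-752) = -2256)
g = 2*I*√60285 (g = √(-241140) = 2*I*√60285 ≈ 491.06*I)
j(p, x(-12))/g = -2256*(-I*√60285/120570) = -(-376)*I*√60285/20095 = 376*I*√60285/20095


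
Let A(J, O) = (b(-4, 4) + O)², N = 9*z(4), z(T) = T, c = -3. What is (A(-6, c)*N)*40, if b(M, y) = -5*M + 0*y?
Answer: 416160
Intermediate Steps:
b(M, y) = -5*M (b(M, y) = -5*M + 0 = -5*M)
N = 36 (N = 9*4 = 36)
A(J, O) = (20 + O)² (A(J, O) = (-5*(-4) + O)² = (20 + O)²)
(A(-6, c)*N)*40 = ((20 - 3)²*36)*40 = (17²*36)*40 = (289*36)*40 = 10404*40 = 416160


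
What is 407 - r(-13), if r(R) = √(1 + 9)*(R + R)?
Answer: 407 + 26*√10 ≈ 489.22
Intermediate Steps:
r(R) = 2*R*√10 (r(R) = √10*(2*R) = 2*R*√10)
407 - r(-13) = 407 - 2*(-13)*√10 = 407 - (-26)*√10 = 407 + 26*√10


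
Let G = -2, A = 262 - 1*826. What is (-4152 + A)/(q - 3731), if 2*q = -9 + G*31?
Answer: 1048/837 ≈ 1.2521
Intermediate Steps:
A = -564 (A = 262 - 826 = -564)
q = -71/2 (q = (-9 - 2*31)/2 = (-9 - 62)/2 = (1/2)*(-71) = -71/2 ≈ -35.500)
(-4152 + A)/(q - 3731) = (-4152 - 564)/(-71/2 - 3731) = -4716/(-7533/2) = -4716*(-2/7533) = 1048/837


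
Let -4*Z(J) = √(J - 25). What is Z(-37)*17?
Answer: -17*I*√62/4 ≈ -33.465*I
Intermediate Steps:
Z(J) = -√(-25 + J)/4 (Z(J) = -√(J - 25)/4 = -√(-25 + J)/4)
Z(-37)*17 = -√(-25 - 37)/4*17 = -I*√62/4*17 = -17*I*√62/4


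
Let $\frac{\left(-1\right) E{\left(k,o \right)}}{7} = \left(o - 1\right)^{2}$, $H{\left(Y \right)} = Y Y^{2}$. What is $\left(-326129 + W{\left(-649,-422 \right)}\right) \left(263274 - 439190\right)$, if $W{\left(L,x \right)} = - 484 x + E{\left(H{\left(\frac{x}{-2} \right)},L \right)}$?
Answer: $541712387996$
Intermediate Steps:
$H{\left(Y \right)} = Y^{3}$
$E{\left(k,o \right)} = - 7 \left(-1 + o\right)^{2}$ ($E{\left(k,o \right)} = - 7 \left(o - 1\right)^{2} = - 7 \left(-1 + o\right)^{2}$)
$W{\left(L,x \right)} = - 484 x - 7 \left(-1 + L\right)^{2}$
$\left(-326129 + W{\left(-649,-422 \right)}\right) \left(263274 - 439190\right) = \left(-326129 - \left(-204248 + 7 \left(-1 - 649\right)^{2}\right)\right) \left(263274 - 439190\right) = \left(-326129 + \left(204248 - 7 \left(-650\right)^{2}\right)\right) \left(-175916\right) = \left(-326129 + \left(204248 - 2957500\right)\right) \left(-175916\right) = \left(-326129 - 2753252\right) \left(-175916\right) = \left(-3079381\right) \left(-175916\right) = 541712387996$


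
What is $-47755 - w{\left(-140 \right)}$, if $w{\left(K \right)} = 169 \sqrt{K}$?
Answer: $-47755 - 338 i \sqrt{35} \approx -47755.0 - 1999.6 i$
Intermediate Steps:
$-47755 - w{\left(-140 \right)} = -47755 - 169 \sqrt{-140} = -47755 - 169 \cdot 2 i \sqrt{35} = -47755 - 338 i \sqrt{35}$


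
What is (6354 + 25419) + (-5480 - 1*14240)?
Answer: 12053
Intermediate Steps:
(6354 + 25419) + (-5480 - 1*14240) = 31773 + (-5480 - 14240) = 31773 - 19720 = 12053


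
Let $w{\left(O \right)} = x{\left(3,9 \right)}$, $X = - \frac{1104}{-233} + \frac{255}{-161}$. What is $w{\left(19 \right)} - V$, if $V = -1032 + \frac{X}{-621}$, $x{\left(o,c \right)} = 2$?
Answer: $\frac{8029246937}{7765191} \approx 1034.0$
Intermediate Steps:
$X = \frac{118329}{37513}$ ($X = \left(-1104\right) \left(- \frac{1}{233}\right) + 255 \left(- \frac{1}{161}\right) = \frac{1104}{233} - \frac{255}{161} = \frac{118329}{37513} \approx 3.1543$)
$V = - \frac{8013716555}{7765191}$ ($V = -1032 + \frac{118329}{37513 \left(-621\right)} = -1032 + \frac{118329}{37513} \left(- \frac{1}{621}\right) = -1032 - \frac{39443}{7765191} = - \frac{8013716555}{7765191} \approx -1032.0$)
$w{\left(O \right)} = 2$
$w{\left(19 \right)} - V = 2 - - \frac{8013716555}{7765191} = 2 + \frac{8013716555}{7765191} = \frac{8029246937}{7765191}$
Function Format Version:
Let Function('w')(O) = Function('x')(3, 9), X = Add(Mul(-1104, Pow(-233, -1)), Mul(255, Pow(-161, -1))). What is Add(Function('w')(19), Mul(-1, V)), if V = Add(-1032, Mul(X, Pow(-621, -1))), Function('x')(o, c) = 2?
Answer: Rational(8029246937, 7765191) ≈ 1034.0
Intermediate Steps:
X = Rational(118329, 37513) (X = Add(Mul(-1104, Rational(-1, 233)), Mul(255, Rational(-1, 161))) = Add(Rational(1104, 233), Rational(-255, 161)) = Rational(118329, 37513) ≈ 3.1543)
V = Rational(-8013716555, 7765191) (V = Add(-1032, Mul(Rational(118329, 37513), Pow(-621, -1))) = Add(-1032, Mul(Rational(118329, 37513), Rational(-1, 621))) = Add(-1032, Rational(-39443, 7765191)) = Rational(-8013716555, 7765191) ≈ -1032.0)
Function('w')(O) = 2
Add(Function('w')(19), Mul(-1, V)) = Add(2, Mul(-1, Rational(-8013716555, 7765191))) = Add(2, Rational(8013716555, 7765191)) = Rational(8029246937, 7765191)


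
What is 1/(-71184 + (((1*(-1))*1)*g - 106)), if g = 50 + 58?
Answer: -1/71398 ≈ -1.4006e-5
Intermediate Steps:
g = 108
1/(-71184 + (((1*(-1))*1)*g - 106)) = 1/(-71184 + (((1*(-1))*1)*108 - 106)) = 1/(-71184 + (-1*1*108 - 106)) = 1/(-71184 + (-1*108 - 106)) = 1/(-71184 + (-108 - 106)) = 1/(-71184 - 214) = 1/(-71398) = -1/71398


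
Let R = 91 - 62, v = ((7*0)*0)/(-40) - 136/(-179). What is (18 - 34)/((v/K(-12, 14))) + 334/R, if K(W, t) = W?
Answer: 130262/493 ≈ 264.22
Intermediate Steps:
v = 136/179 (v = (0*0)*(-1/40) - 136*(-1/179) = 0*(-1/40) + 136/179 = 0 + 136/179 = 136/179 ≈ 0.75978)
R = 29
(18 - 34)/((v/K(-12, 14))) + 334/R = (18 - 34)/(((136/179)/(-12))) + 334/29 = -16/((136/179)*(-1/12)) + 334*(1/29) = -16/(-34/537) + 334/29 = -16*(-537/34) + 334/29 = 4296/17 + 334/29 = 130262/493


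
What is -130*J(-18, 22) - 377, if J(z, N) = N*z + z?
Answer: 53443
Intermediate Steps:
J(z, N) = z + N*z
-130*J(-18, 22) - 377 = -(-2340)*(1 + 22) - 377 = -(-2340)*23 - 377 = -130*(-414) - 377 = 53820 - 377 = 53443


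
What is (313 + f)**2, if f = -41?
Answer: 73984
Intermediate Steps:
(313 + f)**2 = (313 - 41)**2 = 272**2 = 73984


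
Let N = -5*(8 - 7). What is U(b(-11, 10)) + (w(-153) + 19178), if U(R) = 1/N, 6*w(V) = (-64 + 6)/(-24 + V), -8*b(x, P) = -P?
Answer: 50917204/2655 ≈ 19178.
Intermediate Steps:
b(x, P) = P/8 (b(x, P) = -(-1)*P/8 = P/8)
w(V) = -29/(3*(-24 + V)) (w(V) = ((-64 + 6)/(-24 + V))/6 = (-58/(-24 + V))/6 = -29/(3*(-24 + V)))
N = -5 (N = -5*1 = -5)
U(R) = -⅕ (U(R) = 1/(-5) = -⅕)
U(b(-11, 10)) + (w(-153) + 19178) = -⅕ + (-29/(-72 + 3*(-153)) + 19178) = -⅕ + (-29/(-72 - 459) + 19178) = -⅕ + (-29/(-531) + 19178) = -⅕ + (-29*(-1/531) + 19178) = -⅕ + (29/531 + 19178) = -⅕ + 10183547/531 = 50917204/2655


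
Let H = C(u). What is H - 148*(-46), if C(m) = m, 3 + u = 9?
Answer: 6814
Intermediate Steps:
u = 6 (u = -3 + 9 = 6)
H = 6
H - 148*(-46) = 6 - 148*(-46) = 6 + 6808 = 6814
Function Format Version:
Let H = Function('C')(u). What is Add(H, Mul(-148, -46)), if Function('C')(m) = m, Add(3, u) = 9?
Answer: 6814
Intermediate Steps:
u = 6 (u = Add(-3, 9) = 6)
H = 6
Add(H, Mul(-148, -46)) = Add(6, Mul(-148, -46)) = Add(6, 6808) = 6814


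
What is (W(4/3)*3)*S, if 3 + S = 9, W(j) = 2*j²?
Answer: 64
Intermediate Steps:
S = 6 (S = -3 + 9 = 6)
(W(4/3)*3)*S = ((2*(4/3)²)*3)*6 = ((2*(16/9))*3)*6 = ((32/9)*3)*6 = (32/3)*6 = 64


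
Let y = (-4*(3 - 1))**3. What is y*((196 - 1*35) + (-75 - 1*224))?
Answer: 70656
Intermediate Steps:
y = -512 (y = (-4*2)**3 = (-8)**3 = -512)
y*((196 - 1*35) + (-75 - 1*224)) = -512*((196 - 1*35) + (-75 - 1*224)) = -512*((196 - 35) + (-75 - 224)) = -512*(161 - 299) = -512*(-138) = 70656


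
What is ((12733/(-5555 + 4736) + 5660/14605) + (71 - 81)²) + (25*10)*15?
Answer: 1310583595/341757 ≈ 3834.8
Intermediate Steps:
((12733/(-5555 + 4736) + 5660/14605) + (71 - 81)²) + (25*10)*15 = ((12733/(-819) + 5660*(1/14605)) + (-10)²) + 250*15 = ((12733*(-1/819) + 1132/2921) + 100) + 3750 = ((-1819/117 + 1132/2921) + 100) + 3750 = (-5180855/341757 + 100) + 3750 = 28994845/341757 + 3750 = 1310583595/341757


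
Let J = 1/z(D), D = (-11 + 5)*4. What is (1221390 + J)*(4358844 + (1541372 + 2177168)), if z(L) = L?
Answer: 29596907121607/3 ≈ 9.8656e+12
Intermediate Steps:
D = -24 (D = -6*4 = -24)
J = -1/24 (J = 1/(-24) = -1/24 ≈ -0.041667)
(1221390 + J)*(4358844 + (1541372 + 2177168)) = (1221390 - 1/24)*(4358844 + (1541372 + 2177168)) = 29313359*(4358844 + 3718540)/24 = (29313359/24)*8077384 = 29596907121607/3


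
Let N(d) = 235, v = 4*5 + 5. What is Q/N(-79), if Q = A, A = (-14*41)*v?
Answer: -2870/47 ≈ -61.064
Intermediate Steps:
v = 25 (v = 20 + 5 = 25)
A = -14350 (A = -14*41*25 = -574*25 = -14350)
Q = -14350
Q/N(-79) = -14350/235 = -14350*1/235 = -2870/47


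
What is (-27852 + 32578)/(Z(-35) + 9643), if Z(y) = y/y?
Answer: 2363/4822 ≈ 0.49005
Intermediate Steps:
Z(y) = 1
(-27852 + 32578)/(Z(-35) + 9643) = (-27852 + 32578)/(1 + 9643) = 4726/9644 = 4726*(1/9644) = 2363/4822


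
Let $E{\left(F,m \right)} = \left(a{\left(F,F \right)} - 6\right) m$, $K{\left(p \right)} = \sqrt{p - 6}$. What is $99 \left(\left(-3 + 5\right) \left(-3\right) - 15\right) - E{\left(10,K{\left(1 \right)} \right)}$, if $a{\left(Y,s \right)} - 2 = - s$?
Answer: $-2079 + 14 i \sqrt{5} \approx -2079.0 + 31.305 i$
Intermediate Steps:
$a{\left(Y,s \right)} = 2 - s$
$K{\left(p \right)} = \sqrt{-6 + p}$
$E{\left(F,m \right)} = m \left(-4 - F\right)$ ($E{\left(F,m \right)} = \left(\left(2 - F\right) - 6\right) m = \left(-4 - F\right) m = m \left(-4 - F\right)$)
$99 \left(\left(-3 + 5\right) \left(-3\right) - 15\right) - E{\left(10,K{\left(1 \right)} \right)} = 99 \left(\left(-3 + 5\right) \left(-3\right) - 15\right) - - \sqrt{-6 + 1} \left(4 + 10\right) = 99 \left(2 \left(-3\right) - 15\right) - \left(-1\right) \sqrt{-5} \cdot 14 = 99 \left(-6 - 15\right) - \left(-1\right) i \sqrt{5} \cdot 14 = 99 \left(-21\right) - - 14 i \sqrt{5} = -2079 + 14 i \sqrt{5}$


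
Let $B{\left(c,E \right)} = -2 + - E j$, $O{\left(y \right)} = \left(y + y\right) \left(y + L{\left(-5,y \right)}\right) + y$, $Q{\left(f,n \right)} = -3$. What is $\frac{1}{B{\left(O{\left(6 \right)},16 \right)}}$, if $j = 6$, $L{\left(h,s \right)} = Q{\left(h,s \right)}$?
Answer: $- \frac{1}{98} \approx -0.010204$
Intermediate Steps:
$L{\left(h,s \right)} = -3$
$O{\left(y \right)} = y + 2 y \left(-3 + y\right)$ ($O{\left(y \right)} = \left(y + y\right) \left(y - 3\right) + y = 2 y \left(-3 + y\right) + y = y + 2 y \left(-3 + y\right)$)
$B{\left(c,E \right)} = -2 - 6 E$ ($B{\left(c,E \right)} = -2 + - E 6 = -2 - 6 E$)
$\frac{1}{B{\left(O{\left(6 \right)},16 \right)}} = \frac{1}{-2 - 96} = \frac{1}{-98} = - \frac{1}{98}$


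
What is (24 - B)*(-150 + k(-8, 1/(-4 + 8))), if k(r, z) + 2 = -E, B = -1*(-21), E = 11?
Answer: -489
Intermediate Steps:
B = 21
k(r, z) = -13 (k(r, z) = -2 - 1*11 = -2 - 11 = -13)
(24 - B)*(-150 + k(-8, 1/(-4 + 8))) = (24 - 1*21)*(-150 - 13) = (24 - 21)*(-163) = 3*(-163) = -489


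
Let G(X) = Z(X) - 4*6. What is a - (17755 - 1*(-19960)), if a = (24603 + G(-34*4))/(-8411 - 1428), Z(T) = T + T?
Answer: -371102192/9839 ≈ -37718.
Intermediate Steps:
Z(T) = 2*T
G(X) = -24 + 2*X (G(X) = 2*X - 4*6 = 2*X - 24 = -24 + 2*X)
a = -24307/9839 (a = (24603 + (-24 + 2*(-34*4)))/(-8411 - 1428) = (24603 + (-24 + 2*(-136)))/(-9839) = (24603 + (-24 - 272))*(-1/9839) = (24603 - 296)*(-1/9839) = 24307*(-1/9839) = -24307/9839 ≈ -2.4705)
a - (17755 - 1*(-19960)) = -24307/9839 - (17755 - 1*(-19960)) = -24307/9839 - (17755 + 19960) = -24307/9839 - 1*37715 = -24307/9839 - 37715 = -371102192/9839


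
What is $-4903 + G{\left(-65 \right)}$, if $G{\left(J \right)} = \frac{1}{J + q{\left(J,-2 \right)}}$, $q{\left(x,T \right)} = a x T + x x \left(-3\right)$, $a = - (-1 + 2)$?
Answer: $- \frac{63101611}{12870} \approx -4903.0$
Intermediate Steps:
$a = -1$ ($a = \left(-1\right) 1 = -1$)
$q{\left(x,T \right)} = - 3 x^{2} - T x$ ($q{\left(x,T \right)} = - x T + x x \left(-3\right) = - T x + x^{2} \left(-3\right) = - T x - 3 x^{2} = - 3 x^{2} - T x$)
$G{\left(J \right)} = \frac{1}{J + J \left(2 - 3 J\right)}$ ($G{\left(J \right)} = \frac{1}{J + J \left(\left(-1\right) \left(-2\right) - 3 J\right)} = \frac{1}{J + J \left(2 - 3 J\right)}$)
$-4903 + G{\left(-65 \right)} = -4903 - \frac{1}{3 \left(-65\right) \left(-1 - 65\right)} = -4903 - - \frac{1}{195 \left(-66\right)} = -4903 - \left(- \frac{1}{195}\right) \left(- \frac{1}{66}\right) = -4903 - \frac{1}{12870} = - \frac{63101611}{12870}$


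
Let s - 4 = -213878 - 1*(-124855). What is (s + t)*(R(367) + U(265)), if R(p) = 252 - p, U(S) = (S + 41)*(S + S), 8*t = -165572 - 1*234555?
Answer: -180261496135/8 ≈ -2.2533e+10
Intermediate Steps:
t = -400127/8 (t = (-165572 - 1*234555)/8 = (-165572 - 234555)/8 = (⅛)*(-400127) = -400127/8 ≈ -50016.)
U(S) = 2*S*(41 + S) (U(S) = (41 + S)*(2*S) = 2*S*(41 + S))
s = -89019 (s = 4 + (-213878 - 1*(-124855)) = 4 + (-213878 + 124855) = 4 - 89023 = -89019)
(s + t)*(R(367) + U(265)) = (-89019 - 400127/8)*((252 - 1*367) + 2*265*(41 + 265)) = -1112279*((252 - 367) + 2*265*306)/8 = -1112279*(-115 + 162180)/8 = -1112279/8*162065 = -180261496135/8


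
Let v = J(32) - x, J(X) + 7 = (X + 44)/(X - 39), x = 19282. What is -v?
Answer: 135099/7 ≈ 19300.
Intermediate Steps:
J(X) = -7 + (44 + X)/(-39 + X) (J(X) = -7 + (X + 44)/(X - 39) = -7 + (44 + X)/(-39 + X))
v = -135099/7 (v = (317 - 6*32)/(-39 + 32) - 1*19282 = (317 - 192)/(-7) - 19282 = -⅐*125 - 19282 = -125/7 - 19282 = -135099/7 ≈ -19300.)
-v = -1*(-135099/7) = 135099/7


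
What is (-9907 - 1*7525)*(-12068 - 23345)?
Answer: 617319416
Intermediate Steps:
(-9907 - 1*7525)*(-12068 - 23345) = (-9907 - 7525)*(-35413) = -17432*(-35413) = 617319416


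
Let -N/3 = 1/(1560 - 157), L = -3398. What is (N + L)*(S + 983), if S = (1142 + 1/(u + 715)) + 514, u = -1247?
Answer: -6693172715959/746396 ≈ -8.9673e+6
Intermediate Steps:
N = -3/1403 (N = -3/(1560 - 157) = -3/1403 ≈ -0.0021383)
S = 880991/532 (S = (1142 + 1/(-1247 + 715)) + 514 = (1142 + 1/(-532)) + 514 = (1142 - 1/532) + 514 = 607543/532 + 514 = 880991/532 ≈ 1656.0)
(N + L)*(S + 983) = (-3/1403 - 3398)*(880991/532 + 983) = -4767397/1403*1403947/532 = -6693172715959/746396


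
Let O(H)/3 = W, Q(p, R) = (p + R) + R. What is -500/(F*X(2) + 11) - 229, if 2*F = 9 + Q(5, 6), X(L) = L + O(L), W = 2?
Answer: -5367/23 ≈ -233.35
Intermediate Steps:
Q(p, R) = p + 2*R (Q(p, R) = (R + p) + R = p + 2*R)
O(H) = 6 (O(H) = 3*2 = 6)
X(L) = 6 + L (X(L) = L + 6 = 6 + L)
F = 13 (F = (9 + (5 + 2*6))/2 = (9 + (5 + 12))/2 = (9 + 17)/2 = (½)*26 = 13)
-500/(F*X(2) + 11) - 229 = -500/(13*(6 + 2) + 11) - 229 = -500/(13*8 + 11) - 229 = -500/(104 + 11) - 229 = -500/115 - 229 = (1/115)*(-500) - 229 = -100/23 - 229 = -5367/23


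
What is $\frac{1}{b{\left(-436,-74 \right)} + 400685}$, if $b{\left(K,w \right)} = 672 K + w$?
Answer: $\frac{1}{107619} \approx 9.292 \cdot 10^{-6}$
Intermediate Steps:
$b{\left(K,w \right)} = w + 672 K$
$\frac{1}{b{\left(-436,-74 \right)} + 400685} = \frac{1}{\left(-74 + 672 \left(-436\right)\right) + 400685} = \frac{1}{\left(-74 - 292992\right) + 400685} = \frac{1}{-293066 + 400685} = \frac{1}{107619}$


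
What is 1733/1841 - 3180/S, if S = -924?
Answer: 88758/20251 ≈ 4.3829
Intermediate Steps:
1733/1841 - 3180/S = 1733/1841 - 3180/(-924) = 1733*(1/1841) - 3180*(-1/924) = 1733/1841 + 265/77 = 88758/20251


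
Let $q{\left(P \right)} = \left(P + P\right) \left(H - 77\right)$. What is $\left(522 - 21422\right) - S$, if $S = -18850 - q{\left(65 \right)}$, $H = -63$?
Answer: $-20250$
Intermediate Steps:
$q{\left(P \right)} = - 280 P$ ($q{\left(P \right)} = \left(P + P\right) \left(-63 - 77\right) = 2 P \left(-140\right) = - 280 P$)
$S = -650$ ($S = -18850 - \left(-280\right) 65 = -18850 - -18200 = -18850 + 18200 = -650$)
$\left(522 - 21422\right) - S = \left(522 - 21422\right) - -650 = \left(522 - 21422\right) + 650 = -20900 + 650 = -20250$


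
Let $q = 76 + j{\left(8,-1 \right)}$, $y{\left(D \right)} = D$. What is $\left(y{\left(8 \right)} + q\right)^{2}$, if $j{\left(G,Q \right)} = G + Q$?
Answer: $8281$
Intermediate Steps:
$q = 83$ ($q = 76 + \left(8 - 1\right) = 76 + 7 = 83$)
$\left(y{\left(8 \right)} + q\right)^{2} = \left(8 + 83\right)^{2} = 91^{2} = 8281$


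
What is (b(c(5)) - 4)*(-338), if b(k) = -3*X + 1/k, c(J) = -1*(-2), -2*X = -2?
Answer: 2197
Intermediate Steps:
X = 1 (X = -1/2*(-2) = 1)
c(J) = 2
b(k) = -3 + 1/k (b(k) = -3*1 + 1/k = -3 + 1/k)
(b(c(5)) - 4)*(-338) = ((-3 + 1/2) - 4)*(-338) = (-5/2 - 4)*(-338) = -13/2*(-338) = 2197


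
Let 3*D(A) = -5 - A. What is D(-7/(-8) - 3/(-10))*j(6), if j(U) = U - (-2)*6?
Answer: -741/20 ≈ -37.050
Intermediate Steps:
j(U) = 12 + U (j(U) = U - 1*(-12) = U + 12 = 12 + U)
D(A) = -5/3 - A/3 (D(A) = (-5 - A)/3 = -5/3 - A/3)
D(-7/(-8) - 3/(-10))*j(6) = (-5/3 - (-7/(-8) - 3/(-10))/3)*(12 + 6) = (-5/3 - (-7*(-1/8) - 3*(-1/10))/3)*18 = (-5/3 - (7/8 + 3/10)/3)*18 = (-5/3 - 1/3*47/40)*18 = (-5/3 - 47/120)*18 = -247/120*18 = -741/20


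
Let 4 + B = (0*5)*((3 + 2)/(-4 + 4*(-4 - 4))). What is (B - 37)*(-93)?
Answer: 3813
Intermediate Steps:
B = -4 (B = -4 + (0*5)*((3 + 2)/(-4 + 4*(-4 - 4))) = -4 + 0*(5/(-4 + 4*(-8))) = -4 + 0*(5/(-4 - 32)) = -4 + 0*(5/(-36)) = -4 + 0*(5*(-1/36)) = -4 + 0*(-5/36) = -4 + 0 = -4)
(B - 37)*(-93) = (-4 - 37)*(-93) = -41*(-93) = 3813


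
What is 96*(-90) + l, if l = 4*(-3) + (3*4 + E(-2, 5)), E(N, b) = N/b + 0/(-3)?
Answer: -43202/5 ≈ -8640.4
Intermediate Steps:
E(N, b) = N/b (E(N, b) = N/b + 0*(-⅓) = N/b + 0 = N/b)
l = -⅖ (l = 4*(-3) + (3*4 - 2/5) = -12 + (12 - 2*⅕) = -12 + (12 - ⅖) = -12 + 58/5 = -⅖ ≈ -0.40000)
96*(-90) + l = 96*(-90) - ⅖ = -8640 - ⅖ = -43202/5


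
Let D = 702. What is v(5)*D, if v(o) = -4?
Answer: -2808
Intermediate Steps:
v(5)*D = -4*702 = -2808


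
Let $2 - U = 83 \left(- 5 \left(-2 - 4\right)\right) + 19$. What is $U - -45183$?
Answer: $42676$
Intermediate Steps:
$U = -2507$ ($U = 2 - \left(83 \left(- 5 \left(-2 - 4\right)\right) + 19\right) = 2 - \left(83 \left(\left(-5\right) \left(-6\right)\right) + 19\right) = 2 - \left(83 \cdot 30 + 19\right) = 2 - \left(2490 + 19\right) = 2 - 2509 = -2507$)
$U - -45183 = -2507 - -45183 = -2507 + 45183 = 42676$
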